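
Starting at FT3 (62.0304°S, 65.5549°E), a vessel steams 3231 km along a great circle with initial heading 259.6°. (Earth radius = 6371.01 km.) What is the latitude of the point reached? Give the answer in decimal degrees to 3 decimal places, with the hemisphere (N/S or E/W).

δ = d/R = 3231/6371.01 = 0.507141 rad
φ₂ = arcsin(sin φ₁ cos δ + cos φ₁ sin δ cos θ)
   = arcsin(-0.88320·0.87414 + 0.46900·0.48568·-0.18052) = -54.40525°
λ₂ = λ₁ + atan2(sin θ sin δ cos φ₁, cos δ − sin φ₁ sin φ₂) = 10.39758°

54.405°S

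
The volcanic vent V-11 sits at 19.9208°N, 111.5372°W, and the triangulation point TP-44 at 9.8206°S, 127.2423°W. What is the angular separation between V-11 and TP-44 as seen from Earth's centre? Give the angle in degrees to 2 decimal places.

33.52°

Δφ = -29.7414°,  Δλ = -15.7051°
a = sin²(Δφ/2) + cos φ₁ cos φ₂ sin²(Δλ/2) = 0.083155
c = 2·arcsin(√a) = 0.585042 rad = 33.5204°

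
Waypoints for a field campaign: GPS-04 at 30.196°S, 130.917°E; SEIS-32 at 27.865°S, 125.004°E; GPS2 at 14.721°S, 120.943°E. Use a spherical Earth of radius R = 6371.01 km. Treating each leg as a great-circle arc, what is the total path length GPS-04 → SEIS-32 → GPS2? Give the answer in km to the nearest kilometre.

GPS-04→SEIS-32: c = 0.098963 rad, d = 630.49 km
SEIS-32→GPS2: c = 0.238663 rad, d = 1520.53 km
Total = 630.49 + 1520.53 = 2151.02 km

2151 km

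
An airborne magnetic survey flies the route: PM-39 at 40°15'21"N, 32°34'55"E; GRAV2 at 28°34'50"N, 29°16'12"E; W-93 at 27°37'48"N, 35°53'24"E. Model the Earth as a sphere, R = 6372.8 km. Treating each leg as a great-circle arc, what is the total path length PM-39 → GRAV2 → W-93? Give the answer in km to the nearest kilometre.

1991 km

PM-39: φ = +40.25583°, λ = +32.58194°
GRAV2: φ = +28.58056°, λ = +29.27000°
W-93: φ = +27.63000°, λ = +35.89000°
PM-39→GRAV2: c = 0.209231 rad, d = 1333.39 km
GRAV2→W-93: c = 0.103244 rad, d = 657.95 km
Total = 1333.39 + 657.95 = 1991.34 km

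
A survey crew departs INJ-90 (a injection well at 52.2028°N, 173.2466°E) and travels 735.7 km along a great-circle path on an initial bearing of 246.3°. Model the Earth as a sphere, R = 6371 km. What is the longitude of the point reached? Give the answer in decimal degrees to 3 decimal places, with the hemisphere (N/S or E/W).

δ = d/R = 735.7/6371 = 0.115476 rad
φ₂ = arcsin(sin φ₁ cos δ + cos φ₁ sin δ cos θ)
   = arcsin(0.79018·0.99334 + 0.61287·0.11522·-0.40195) = 49.16002°
λ₂ = λ₁ + atan2(sin θ sin δ cos φ₁, cos δ − sin φ₁ sin φ₂) = 163.96241°

163.962°E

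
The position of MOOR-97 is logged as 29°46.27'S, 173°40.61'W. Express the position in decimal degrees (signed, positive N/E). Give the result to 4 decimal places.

lat: 29.7712° S → -29.7712°
lon: 173.6768° W → -173.6768°

-29.7712°, -173.6768°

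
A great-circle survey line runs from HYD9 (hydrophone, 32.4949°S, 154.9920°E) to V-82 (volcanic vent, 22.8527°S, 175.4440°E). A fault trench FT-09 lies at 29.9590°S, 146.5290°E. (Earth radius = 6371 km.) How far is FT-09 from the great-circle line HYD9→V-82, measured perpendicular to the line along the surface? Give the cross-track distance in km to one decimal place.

547.2 km

δ₁₃ = central angle HYD9→FT-09 = 0.133788 rad  (haversine)
θ₁₃ = bearing HYD9→FT-09 = 287.080°,  θ₁₂ = bearing HYD9→V-82 = 67.059°
dₓₜ = R·arcsin(sin δ₁₃ · sin(θ₁₃ − θ₁₂)) = 6371·arcsin(0.13339·sin(220.021°)) = -547.169 km
|dₓₜ| = 547.169 km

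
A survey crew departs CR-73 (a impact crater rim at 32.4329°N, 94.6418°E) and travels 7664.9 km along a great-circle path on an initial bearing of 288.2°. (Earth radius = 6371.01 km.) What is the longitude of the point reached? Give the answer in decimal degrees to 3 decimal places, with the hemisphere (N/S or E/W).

14.063°E

δ = d/R = 7664.9/6371.01 = 1.203090 rad
φ₂ = arcsin(sin φ₁ cos δ + cos φ₁ sin δ cos θ)
   = arcsin(0.53631·0.35948 + 0.84402·0.93315·0.31233) = 26.02647°
λ₂ = λ₁ + atan2(sin θ sin δ cos φ₁, cos δ − sin φ₁ sin φ₂) = 14.06312°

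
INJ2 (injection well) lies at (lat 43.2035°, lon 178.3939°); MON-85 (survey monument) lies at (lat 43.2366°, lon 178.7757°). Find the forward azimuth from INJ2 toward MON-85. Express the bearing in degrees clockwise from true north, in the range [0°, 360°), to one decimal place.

83.1°

Δλ = 0.3818°
y = sin Δλ · cos φ₂ = 0.004855
x = cos φ₁ sin φ₂ − sin φ₁ cos φ₂ cos Δλ = 0.000589
θ = atan2(y, x) = 83.0849° → 83.0849° (mod 360°)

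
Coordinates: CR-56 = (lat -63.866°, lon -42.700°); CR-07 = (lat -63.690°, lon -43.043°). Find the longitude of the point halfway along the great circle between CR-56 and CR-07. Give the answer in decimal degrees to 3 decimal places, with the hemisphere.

Bx = cos φ₂ cos Δλ = 0.443220,  By = cos φ₂ sin Δλ = -0.002653
φₘ = atan2(sin φ₁ + sin φ₂, √((cos φ₁ + Bx)² + By²)) = -63.77810°
λₘ = λ₁ + atan2(By, cos φ₁ + Bx) = -42.87203°

42.872°W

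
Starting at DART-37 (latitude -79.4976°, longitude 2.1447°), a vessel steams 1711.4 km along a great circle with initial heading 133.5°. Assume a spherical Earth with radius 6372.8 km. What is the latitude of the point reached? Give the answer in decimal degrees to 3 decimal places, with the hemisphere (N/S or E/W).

δ = d/R = 1711.4/6372.8 = 0.268548 rad
φ₂ = arcsin(sin φ₁ cos δ + cos φ₁ sin δ cos θ)
   = arcsin(-0.98325·0.96416 + 0.18228·0.26533·-0.68835) = -78.90112°
λ₂ = λ₁ + atan2(sin θ sin δ cos φ₁, cos δ − sin φ₁ sin φ₂) = 93.28736°

78.901°S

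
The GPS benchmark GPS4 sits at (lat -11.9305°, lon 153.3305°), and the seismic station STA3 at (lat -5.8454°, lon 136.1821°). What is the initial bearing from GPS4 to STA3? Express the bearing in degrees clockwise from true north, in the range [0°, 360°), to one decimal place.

Δλ = -17.1484°
y = sin Δλ · cos φ₂ = -0.293315
x = cos φ₁ sin φ₂ − sin φ₁ cos φ₂ cos Δλ = 0.096863
θ = atan2(y, x) = -71.7249° → 288.2751° (mod 360°)

288.3°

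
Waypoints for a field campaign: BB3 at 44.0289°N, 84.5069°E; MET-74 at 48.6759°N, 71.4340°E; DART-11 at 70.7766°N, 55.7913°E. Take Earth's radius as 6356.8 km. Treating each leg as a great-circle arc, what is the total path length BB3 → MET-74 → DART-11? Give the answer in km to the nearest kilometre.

3709 km

BB3→MET-74: c = 0.176818 rad, d = 1124.00 km
MET-74→DART-11: c = 0.406598 rad, d = 2584.66 km
Total = 1124.00 + 2584.66 = 3708.66 km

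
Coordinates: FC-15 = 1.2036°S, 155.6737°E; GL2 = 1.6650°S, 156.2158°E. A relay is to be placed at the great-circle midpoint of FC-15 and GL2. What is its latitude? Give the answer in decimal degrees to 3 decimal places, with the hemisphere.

1.434°S

Bx = cos φ₂ cos Δλ = 0.999533,  By = cos φ₂ sin Δλ = 0.009457
φₘ = atan2(sin φ₁ + sin φ₂, √((cos φ₁ + Bx)² + By²)) = -1.43432°
λₘ = λ₁ + atan2(By, cos φ₁ + Bx) = 155.94472°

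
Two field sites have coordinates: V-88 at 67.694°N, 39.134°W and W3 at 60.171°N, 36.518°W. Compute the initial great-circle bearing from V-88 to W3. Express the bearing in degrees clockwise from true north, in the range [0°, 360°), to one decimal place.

Δλ = 2.6160°
y = sin Δλ · cos φ₂ = 0.022703
x = cos φ₁ sin φ₂ − sin φ₁ cos φ₂ cos Δλ = -0.130445
θ = atan2(y, x) = 170.1270° → 170.1270° (mod 360°)

170.1°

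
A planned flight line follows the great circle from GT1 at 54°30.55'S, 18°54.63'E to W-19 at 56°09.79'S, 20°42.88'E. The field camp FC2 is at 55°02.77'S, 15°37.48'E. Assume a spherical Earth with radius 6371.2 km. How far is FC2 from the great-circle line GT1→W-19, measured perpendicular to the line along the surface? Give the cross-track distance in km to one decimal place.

212.6 km

GT1: φ = -54.50917°, λ = +18.91050°
W-19: φ = -56.16317°, λ = +20.71467°
FC2: φ = -55.04617°, λ = +15.62467°
δ₁₃ = central angle GT1→FC2 = 0.034374 rad  (haversine)
θ₁₃ = bearing GT1→FC2 = 252.841°,  θ₁₂ = bearing GT1→W-19 = 148.924°
dₓₜ = R·arcsin(sin δ₁₃ · sin(θ₁₃ − θ₁₂)) = 6371.2·arcsin(0.03437·sin(103.918°)) = 212.574 km
|dₓₜ| = 212.574 km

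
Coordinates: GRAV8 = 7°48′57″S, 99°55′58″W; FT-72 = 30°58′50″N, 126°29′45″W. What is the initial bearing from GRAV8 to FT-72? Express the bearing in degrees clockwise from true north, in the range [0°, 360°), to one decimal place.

328.0°

GRAV8: φ = -7.81583°, λ = -99.93278°
FT-72: φ = +30.98056°, λ = -126.49583°
Δλ = -26.5631°
y = sin Δλ · cos φ₂ = -0.383388
x = cos φ₁ sin φ₂ − sin φ₁ cos φ₂ cos Δλ = 0.614248
θ = atan2(y, x) = -31.9707° → 328.0293° (mod 360°)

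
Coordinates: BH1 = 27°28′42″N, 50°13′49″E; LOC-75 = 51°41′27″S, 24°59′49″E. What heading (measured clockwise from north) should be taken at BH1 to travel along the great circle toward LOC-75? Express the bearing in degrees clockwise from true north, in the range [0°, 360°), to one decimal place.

195.5°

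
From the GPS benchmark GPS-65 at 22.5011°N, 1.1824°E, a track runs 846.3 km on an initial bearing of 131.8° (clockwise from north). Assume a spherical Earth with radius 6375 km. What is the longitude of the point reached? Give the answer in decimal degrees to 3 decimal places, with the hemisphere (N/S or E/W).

δ = d/R = 846.3/6375 = 0.132753 rad
φ₂ = arcsin(sin φ₁ cos δ + cos φ₁ sin δ cos θ)
   = arcsin(0.38270·0.99120 + 0.92387·0.13236·-0.66653) = 17.32706°
λ₂ = λ₁ + atan2(sin θ sin δ cos φ₁, cos δ − sin φ₁ sin φ₂) = 7.11534°

7.115°E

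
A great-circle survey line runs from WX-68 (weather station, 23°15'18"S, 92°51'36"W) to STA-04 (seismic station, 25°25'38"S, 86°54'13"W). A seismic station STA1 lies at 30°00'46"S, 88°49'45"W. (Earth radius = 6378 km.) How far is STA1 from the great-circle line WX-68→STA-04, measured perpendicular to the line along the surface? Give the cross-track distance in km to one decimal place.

544.5 km

WX-68: φ = -23.25500°, λ = -92.86000°
STA-04: φ = -25.42722°, λ = -86.90361°
STA1: φ = -30.01278°, λ = -88.82917°
δ₁₃ = central angle WX-68→STA1 = 0.133632 rad  (haversine)
θ₁₃ = bearing WX-68→STA1 = 152.816°,  θ₁₂ = bearing WX-68→STA-04 = 113.024°
dₓₜ = R·arcsin(sin δ₁₃ · sin(θ₁₃ − θ₁₂)) = 6378·arcsin(0.13323·sin(39.792°)) = 544.512 km
|dₓₜ| = 544.512 km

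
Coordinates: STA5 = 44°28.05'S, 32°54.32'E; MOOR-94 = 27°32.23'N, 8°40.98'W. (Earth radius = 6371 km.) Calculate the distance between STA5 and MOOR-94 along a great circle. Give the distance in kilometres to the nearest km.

9052 km

STA5: φ = -44.46750°, λ = +32.90533°
MOOR-94: φ = +27.53717°, λ = -8.68300°
Δφ = 72.0047°,  Δλ = -41.5883°
a = sin²(Δφ/2) + cos φ₁ cos φ₂ sin²(Δλ/2) = 0.425284
c = 2·arcsin(√a) = 1.420803 rad = 81.4060°
d = R·c = 6371 × 1.420803 = 9051.9 km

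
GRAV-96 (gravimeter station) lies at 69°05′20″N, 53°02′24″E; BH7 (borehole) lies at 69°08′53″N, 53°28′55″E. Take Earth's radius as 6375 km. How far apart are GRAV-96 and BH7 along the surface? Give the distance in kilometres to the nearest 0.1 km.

18.7 km

GRAV-96: φ = +69.08889°, λ = +53.04000°
BH7: φ = +69.14806°, λ = +53.48194°
Δφ = 0.0592°,  Δλ = 0.4419°
a = sin²(Δφ/2) + cos φ₁ cos φ₂ sin²(Δλ/2) = 0.000002
c = 2·arcsin(√a) = 0.002937 rad = 0.1683°
d = R·c = 6375 × 0.002937 = 18.7 km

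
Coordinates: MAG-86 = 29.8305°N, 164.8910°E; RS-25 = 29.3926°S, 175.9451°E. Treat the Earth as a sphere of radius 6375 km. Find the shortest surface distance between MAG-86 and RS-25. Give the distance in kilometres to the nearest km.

6693 km

Δφ = -59.2231°,  Δλ = 11.0541°
a = sin²(Δφ/2) + cos φ₁ cos φ₂ sin²(Δλ/2) = 0.251163
c = 2·arcsin(√a) = 1.049882 rad = 60.1538°
d = R·c = 6375 × 1.049882 = 6693.0 km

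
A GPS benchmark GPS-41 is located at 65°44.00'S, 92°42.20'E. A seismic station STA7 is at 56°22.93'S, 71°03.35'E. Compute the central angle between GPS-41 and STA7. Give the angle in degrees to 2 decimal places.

13.91°

GPS-41: φ = -65.73333°, λ = +92.70333°
STA7: φ = -56.38217°, λ = +71.05583°
Δφ = 9.3512°,  Δλ = -21.6475°
a = sin²(Δφ/2) + cos φ₁ cos φ₂ sin²(Δλ/2) = 0.014669
c = 2·arcsin(√a) = 0.242824 rad = 13.9128°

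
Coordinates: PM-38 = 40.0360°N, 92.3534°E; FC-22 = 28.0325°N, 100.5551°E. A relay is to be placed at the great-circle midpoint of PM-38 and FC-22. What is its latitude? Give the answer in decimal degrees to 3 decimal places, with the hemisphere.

34.102°N

Bx = cos φ₂ cos Δλ = 0.873653,  By = cos φ₂ sin Δλ = 0.125922
φₘ = atan2(sin φ₁ + sin φ₂, √((cos φ₁ + Bx)² + By²)) = 34.10206°
λₘ = λ₁ + atan2(By, cos φ₁ + Bx) = 96.74593°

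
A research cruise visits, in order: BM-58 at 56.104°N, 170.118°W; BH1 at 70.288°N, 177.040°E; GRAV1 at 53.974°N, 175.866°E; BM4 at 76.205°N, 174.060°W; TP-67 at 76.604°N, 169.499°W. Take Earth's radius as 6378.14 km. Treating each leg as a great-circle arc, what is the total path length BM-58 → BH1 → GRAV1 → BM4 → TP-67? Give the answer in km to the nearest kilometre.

6152 km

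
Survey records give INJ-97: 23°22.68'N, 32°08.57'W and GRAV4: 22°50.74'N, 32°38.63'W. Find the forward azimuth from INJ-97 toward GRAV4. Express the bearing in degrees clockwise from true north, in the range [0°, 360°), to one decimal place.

221.0°

INJ-97: φ = +23.37800°, λ = -32.14283°
GRAV4: φ = +22.84567°, λ = -32.64383°
Δλ = -0.5010°
y = sin Δλ · cos φ₂ = -0.008058
x = cos φ₁ sin φ₂ − sin φ₁ cos φ₂ cos Δλ = -0.009277
θ = atan2(y, x) = -139.0218° → 220.9782° (mod 360°)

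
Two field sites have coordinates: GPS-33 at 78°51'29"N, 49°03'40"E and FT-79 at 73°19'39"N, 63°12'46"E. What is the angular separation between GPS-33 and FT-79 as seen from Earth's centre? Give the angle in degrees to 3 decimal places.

6.454°

GPS-33: φ = +78.85806°, λ = +49.06111°
FT-79: φ = +73.32750°, λ = +63.21278°
Δφ = -5.5306°,  Δλ = 14.1517°
a = sin²(Δφ/2) + cos φ₁ cos φ₂ sin²(Δλ/2) = 0.003169
c = 2·arcsin(√a) = 0.112644 rad = 6.4540°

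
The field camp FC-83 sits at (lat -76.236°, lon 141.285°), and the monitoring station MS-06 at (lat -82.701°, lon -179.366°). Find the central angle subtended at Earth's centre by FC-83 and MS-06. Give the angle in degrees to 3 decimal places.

Δφ = -6.4650°,  Δλ = 39.3490°
a = sin²(Δφ/2) + cos φ₁ cos φ₂ sin²(Δλ/2) = 0.006606
c = 2·arcsin(√a) = 0.162733 rad = 9.3239°

9.324°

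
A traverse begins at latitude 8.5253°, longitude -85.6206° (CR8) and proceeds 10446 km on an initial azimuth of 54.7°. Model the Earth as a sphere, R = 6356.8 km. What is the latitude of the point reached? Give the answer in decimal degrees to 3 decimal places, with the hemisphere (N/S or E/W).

34.003°N

δ = d/R = 10446/6356.8 = 1.643280 rad
φ₂ = arcsin(sin φ₁ cos δ + cos φ₁ sin δ cos θ)
   = arcsin(0.14825·-0.07242 + 0.98895·0.99737·0.57786) = 34.00298°
λ₂ = λ₁ + atan2(sin θ sin δ cos φ₁, cos δ − sin φ₁ sin φ₂) = 15.30039°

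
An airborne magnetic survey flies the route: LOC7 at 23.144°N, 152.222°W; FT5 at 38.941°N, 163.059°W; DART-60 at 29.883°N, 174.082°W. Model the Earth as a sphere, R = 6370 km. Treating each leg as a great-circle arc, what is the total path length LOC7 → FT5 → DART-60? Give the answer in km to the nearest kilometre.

3458 km

LOC7→FT5: c = 0.319230 rad, d = 2033.49 km
FT5→DART-60: c = 0.223681 rad, d = 1424.85 km
Total = 2033.49 + 1424.85 = 3458.34 km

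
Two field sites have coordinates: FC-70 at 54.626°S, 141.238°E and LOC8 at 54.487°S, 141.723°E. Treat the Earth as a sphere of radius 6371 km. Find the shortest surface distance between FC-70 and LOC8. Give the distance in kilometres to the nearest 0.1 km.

34.9 km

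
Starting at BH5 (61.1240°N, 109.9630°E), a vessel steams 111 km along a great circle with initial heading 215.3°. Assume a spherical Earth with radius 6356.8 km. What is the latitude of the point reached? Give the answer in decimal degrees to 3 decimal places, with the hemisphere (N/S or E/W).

60.302°N

δ = d/R = 111/6356.8 = 0.017462 rad
φ₂ = arcsin(sin φ₁ cos δ + cos φ₁ sin δ cos θ)
   = arcsin(0.87567·0.99985 + 0.48292·0.01746·-0.81614) = 60.30233°
λ₂ = λ₁ + atan2(sin θ sin δ cos φ₁, cos δ − sin φ₁ sin φ₂) = 108.79603°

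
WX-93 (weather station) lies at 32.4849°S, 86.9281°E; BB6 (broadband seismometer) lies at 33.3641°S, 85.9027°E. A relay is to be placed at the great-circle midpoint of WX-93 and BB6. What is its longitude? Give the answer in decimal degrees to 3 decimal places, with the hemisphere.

Bx = cos φ₂ cos Δλ = 0.835059,  By = cos φ₂ sin Δλ = -0.014946
φₘ = atan2(sin φ₁ + sin φ₂, √((cos φ₁ + Bx)² + By²)) = -32.92555°
λₘ = λ₁ + atan2(By, cos φ₁ + Bx) = 86.41795°

86.418°E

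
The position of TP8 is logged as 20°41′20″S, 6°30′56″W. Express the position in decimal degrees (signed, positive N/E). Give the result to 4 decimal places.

-20.6889°, -6.5156°

lat: 20.6889° S → -20.6889°
lon: 6.5156° W → -6.5156°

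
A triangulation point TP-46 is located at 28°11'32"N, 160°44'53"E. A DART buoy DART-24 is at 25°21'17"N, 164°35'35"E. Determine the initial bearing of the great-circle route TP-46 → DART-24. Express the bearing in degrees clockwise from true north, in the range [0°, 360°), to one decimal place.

128.7°

TP-46: φ = +28.19222°, λ = +160.74806°
DART-24: φ = +25.35472°, λ = +164.59306°
Δλ = 3.8450°
y = sin Δλ · cos φ₂ = 0.060598
x = cos φ₁ sin φ₂ − sin φ₁ cos φ₂ cos Δλ = -0.048543
θ = atan2(y, x) = 128.6967° → 128.6967° (mod 360°)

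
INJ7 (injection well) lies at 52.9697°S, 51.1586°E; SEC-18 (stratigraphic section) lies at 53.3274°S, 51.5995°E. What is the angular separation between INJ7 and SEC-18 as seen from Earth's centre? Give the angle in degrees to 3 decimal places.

0.445°

Δφ = -0.3577°,  Δλ = 0.4409°
a = sin²(Δφ/2) + cos φ₁ cos φ₂ sin²(Δλ/2) = 0.000015
c = 2·arcsin(√a) = 0.007764 rad = 0.4448°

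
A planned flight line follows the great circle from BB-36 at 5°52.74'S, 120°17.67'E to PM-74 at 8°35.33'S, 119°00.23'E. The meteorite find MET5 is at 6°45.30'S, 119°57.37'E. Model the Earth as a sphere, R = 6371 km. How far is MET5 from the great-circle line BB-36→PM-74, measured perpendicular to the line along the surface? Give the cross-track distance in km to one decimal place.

7.7 km

BB-36: φ = -5.87900°, λ = +120.29450°
PM-74: φ = -8.58883°, λ = +119.00383°
MET5: φ = -6.75500°, λ = +119.95617°
δ₁₃ = central angle BB-36→MET5 = 0.016377 rad  (haversine)
θ₁₃ = bearing BB-36→MET5 = 200.982°,  θ₁₂ = bearing BB-36→PM-74 = 205.212°
dₓₜ = R·arcsin(sin δ₁₃ · sin(θ₁₃ − θ₁₂)) = 6371·arcsin(0.01638·sin(-4.230°)) = -7.696 km
|dₓₜ| = 7.696 km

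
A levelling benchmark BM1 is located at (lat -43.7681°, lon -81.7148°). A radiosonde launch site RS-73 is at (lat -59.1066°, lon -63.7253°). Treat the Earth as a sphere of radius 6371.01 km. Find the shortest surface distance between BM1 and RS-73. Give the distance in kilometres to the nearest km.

2098 km

Δφ = -15.3385°,  Δλ = 17.9895°
a = sin²(Δφ/2) + cos φ₁ cos φ₂ sin²(Δλ/2) = 0.026873
c = 2·arcsin(√a) = 0.329347 rad = 18.8702°
d = R·c = 6371.01 × 0.329347 = 2098.3 km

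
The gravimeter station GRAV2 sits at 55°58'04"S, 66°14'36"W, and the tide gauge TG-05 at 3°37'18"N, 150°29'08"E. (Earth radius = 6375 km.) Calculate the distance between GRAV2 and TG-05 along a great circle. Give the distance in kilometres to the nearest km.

GRAV2: φ = -55.96778°, λ = -66.24333°
TG-05: φ = +3.62167°, λ = +150.48556°
Δφ = 59.5894°,  Δλ = -143.2711°
a = sin²(Δφ/2) + cos φ₁ cos φ₂ sin²(Δλ/2) = 0.750003
c = 2·arcsin(√a) = 2.094401 rad = 120.0003°
d = R·c = 6375 × 2.094401 = 13351.8 km

13352 km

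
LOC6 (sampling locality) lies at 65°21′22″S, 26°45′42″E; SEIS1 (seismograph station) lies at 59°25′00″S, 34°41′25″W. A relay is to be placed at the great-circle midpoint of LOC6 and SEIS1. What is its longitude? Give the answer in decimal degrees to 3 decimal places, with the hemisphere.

7.338°W

LOC6: φ = -65.35611°, λ = +26.76167°
SEIS1: φ = -59.41667°, λ = -34.69028°
Bx = cos φ₂ cos Δλ = 0.243149,  By = cos φ₂ sin Δλ = -0.446930
φₘ = atan2(sin φ₁ + sin φ₂, √((cos φ₁ + Bx)² + By²)) = -65.75132°
λₘ = λ₁ + atan2(By, cos φ₁ + Bx) = -7.33782°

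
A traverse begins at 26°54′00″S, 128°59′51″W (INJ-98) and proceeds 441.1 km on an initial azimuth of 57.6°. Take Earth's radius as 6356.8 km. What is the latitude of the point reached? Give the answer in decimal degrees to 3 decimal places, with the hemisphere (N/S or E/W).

24.722°S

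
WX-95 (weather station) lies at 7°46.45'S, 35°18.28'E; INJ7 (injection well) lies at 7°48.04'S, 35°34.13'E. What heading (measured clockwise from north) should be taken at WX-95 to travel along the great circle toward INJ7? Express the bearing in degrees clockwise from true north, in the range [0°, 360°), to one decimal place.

95.8°

WX-95: φ = -7.77417°, λ = +35.30467°
INJ7: φ = -7.80067°, λ = +35.56883°
Δλ = 0.2642°
y = sin Δλ · cos φ₂ = 0.004568
x = cos φ₁ sin φ₂ − sin φ₁ cos φ₂ cos Δλ = -0.000464
θ = atan2(y, x) = 95.7993° → 95.7993° (mod 360°)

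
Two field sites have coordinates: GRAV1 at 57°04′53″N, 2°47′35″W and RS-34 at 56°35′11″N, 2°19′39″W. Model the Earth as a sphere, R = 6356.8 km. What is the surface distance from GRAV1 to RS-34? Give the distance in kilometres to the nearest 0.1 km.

61.8 km

GRAV1: φ = +57.08139°, λ = -2.79306°
RS-34: φ = +56.58639°, λ = -2.32750°
Δφ = -0.4950°,  Δλ = 0.4656°
a = sin²(Δφ/2) + cos φ₁ cos φ₂ sin²(Δλ/2) = 0.000024
c = 2·arcsin(√a) = 0.009716 rad = 0.5567°
d = R·c = 6356.8 × 0.009716 = 61.8 km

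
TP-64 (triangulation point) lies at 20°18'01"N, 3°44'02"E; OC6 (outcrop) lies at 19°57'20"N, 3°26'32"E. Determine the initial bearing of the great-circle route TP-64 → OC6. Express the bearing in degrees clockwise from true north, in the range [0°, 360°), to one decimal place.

218.5°

TP-64: φ = +20.30028°, λ = +3.73389°
OC6: φ = +19.95556°, λ = +3.44222°
Δλ = -0.2917°
y = sin Δλ · cos φ₂ = -0.004785
x = cos φ₁ sin φ₂ − sin φ₁ cos φ₂ cos Δλ = -0.006012
θ = atan2(y, x) = -141.4854° → 218.5146° (mod 360°)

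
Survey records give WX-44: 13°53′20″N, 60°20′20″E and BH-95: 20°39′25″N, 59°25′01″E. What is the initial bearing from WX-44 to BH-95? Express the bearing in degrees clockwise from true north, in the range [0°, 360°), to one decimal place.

WX-44: φ = +13.88889°, λ = +60.33889°
BH-95: φ = +20.65694°, λ = +59.41694°
Δλ = -0.9219°
y = sin Δλ · cos φ₂ = -0.015056
x = cos φ₁ sin φ₂ − sin φ₁ cos φ₂ cos Δλ = 0.117879
θ = atan2(y, x) = -7.2785° → 352.7215° (mod 360°)

352.7°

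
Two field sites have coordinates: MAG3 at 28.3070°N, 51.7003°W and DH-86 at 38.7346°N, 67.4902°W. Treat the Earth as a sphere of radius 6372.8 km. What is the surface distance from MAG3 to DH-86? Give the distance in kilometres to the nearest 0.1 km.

Δφ = 10.4276°,  Δλ = -15.7899°
a = sin²(Δφ/2) + cos φ₁ cos φ₂ sin²(Δλ/2) = 0.021215
c = 2·arcsin(√a) = 0.292349 rad = 16.7503°
d = R·c = 6372.8 × 0.292349 = 1863.1 km

1863.1 km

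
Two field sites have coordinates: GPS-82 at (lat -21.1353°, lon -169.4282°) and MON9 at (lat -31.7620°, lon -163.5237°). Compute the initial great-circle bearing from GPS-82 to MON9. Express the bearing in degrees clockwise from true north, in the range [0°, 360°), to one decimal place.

Δλ = 5.9045°
y = sin Δλ · cos φ₂ = 0.087465
x = cos φ₁ sin φ₂ − sin φ₁ cos φ₂ cos Δλ = -0.186036
θ = atan2(y, x) = 154.8194° → 154.8194° (mod 360°)

154.8°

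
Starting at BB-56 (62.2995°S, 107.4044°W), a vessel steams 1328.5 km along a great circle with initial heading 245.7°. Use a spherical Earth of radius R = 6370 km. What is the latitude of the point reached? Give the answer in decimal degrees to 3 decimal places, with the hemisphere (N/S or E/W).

δ = d/R = 1328.5/6370 = 0.208556 rad
φ₂ = arcsin(sin φ₁ cos δ + cos φ₁ sin δ cos θ)
   = arcsin(-0.88539·0.97833 + 0.46485·0.20705·-0.41151) = -64.93268°
λ₂ = λ₁ + atan2(sin θ sin δ cos φ₁, cos δ − sin φ₁ sin φ₂) = -133.85259°

64.933°S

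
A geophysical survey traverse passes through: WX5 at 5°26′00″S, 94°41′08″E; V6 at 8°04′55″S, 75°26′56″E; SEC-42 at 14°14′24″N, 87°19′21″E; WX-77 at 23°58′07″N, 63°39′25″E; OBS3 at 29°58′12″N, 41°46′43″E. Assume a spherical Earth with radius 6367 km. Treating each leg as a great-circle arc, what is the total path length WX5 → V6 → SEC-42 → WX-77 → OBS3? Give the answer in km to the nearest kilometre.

9915 km

WX5: φ = -5.43333°, λ = +94.68556°
V6: φ = -8.08194°, λ = +75.44889°
SEC-42: φ = +14.24000°, λ = +87.32250°
WX-77: φ = +23.96861°, λ = +63.65694°
OBS3: φ = +29.97000°, λ = +41.77861°
WX5→V6: c = 0.336548 rad, d = 2142.80 km
V6→SEC-42: c = 0.440516 rad, d = 2804.77 km
SEC-42→WX-77: c = 0.424764 rad, d = 2704.47 km
WX-77→OBS3: c = 0.355401 rad, d = 2262.84 km
Total = 2142.80 + 2804.77 + 2704.47 + 2262.84 = 9914.87 km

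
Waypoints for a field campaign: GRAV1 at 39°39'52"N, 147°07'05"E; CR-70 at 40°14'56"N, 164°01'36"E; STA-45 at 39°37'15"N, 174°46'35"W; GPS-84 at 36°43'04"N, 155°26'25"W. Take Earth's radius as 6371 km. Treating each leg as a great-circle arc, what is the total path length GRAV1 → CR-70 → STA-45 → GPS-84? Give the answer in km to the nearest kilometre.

4962 km

GRAV1: φ = +39.66444°, λ = +147.11806°
CR-70: φ = +40.24889°, λ = +164.02667°
STA-45: φ = +39.62083°, λ = -174.77639°
GPS-84: φ = +36.71778°, λ = -155.44028°
GRAV1→CR-70: c = 0.226099 rad, d = 1440.47 km
CR-70→STA-45: c = 0.283210 rad, d = 1804.33 km
STA-45→GPS-84: c = 0.269561 rad, d = 1717.38 km
Total = 1440.47 + 1804.33 + 1717.38 = 4962.18 km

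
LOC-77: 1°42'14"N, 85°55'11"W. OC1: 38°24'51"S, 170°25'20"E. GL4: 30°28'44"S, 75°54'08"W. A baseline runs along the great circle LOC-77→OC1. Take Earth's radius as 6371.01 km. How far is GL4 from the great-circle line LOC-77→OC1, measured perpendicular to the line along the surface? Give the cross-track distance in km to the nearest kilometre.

3396 km

LOC-77: φ = +1.70389°, λ = -85.91972°
OC1: φ = -38.41417°, λ = +170.42222°
GL4: φ = -30.47889°, λ = -75.90222°
δ₁₃ = central angle LOC-77→GL4 = 0.585890 rad  (haversine)
θ₁₃ = bearing LOC-77→GL4 = 164.269°,  θ₁₂ = bearing LOC-77→OC1 = 231.045°
dₓₜ = R·arcsin(sin δ₁₃ · sin(θ₁₃ − θ₁₂)) = 6371.01·arcsin(0.55294·sin(-66.776°)) = -3395.867 km
|dₓₜ| = 3395.867 km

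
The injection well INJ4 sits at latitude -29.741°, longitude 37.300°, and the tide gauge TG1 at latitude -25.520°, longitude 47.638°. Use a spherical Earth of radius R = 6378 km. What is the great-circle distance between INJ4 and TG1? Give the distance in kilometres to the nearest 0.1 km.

Δφ = 4.2210°,  Δλ = 10.3380°
a = sin²(Δφ/2) + cos φ₁ cos φ₂ sin²(Δλ/2) = 0.007716
c = 2·arcsin(√a) = 0.175912 rad = 10.0790°
d = R·c = 6378 × 0.175912 = 1122.0 km

1122.0 km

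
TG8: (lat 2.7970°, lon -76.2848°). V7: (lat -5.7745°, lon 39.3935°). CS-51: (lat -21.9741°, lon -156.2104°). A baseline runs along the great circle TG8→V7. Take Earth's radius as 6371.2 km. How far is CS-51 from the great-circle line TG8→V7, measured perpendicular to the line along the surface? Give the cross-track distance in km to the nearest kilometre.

3051 km

δ₁₃ = central angle TG8→CS-51 = 1.426530 rad  (haversine)
θ₁₃ = bearing TG8→CS-51 = 247.315°,  θ₁₂ = bearing TG8→V7 = 95.064°
dₓₜ = R·arcsin(sin δ₁₃ · sin(θ₁₃ − θ₁₂)) = 6371.2·arcsin(0.98961·sin(152.251°)) = 3050.860 km
|dₓₜ| = 3050.860 km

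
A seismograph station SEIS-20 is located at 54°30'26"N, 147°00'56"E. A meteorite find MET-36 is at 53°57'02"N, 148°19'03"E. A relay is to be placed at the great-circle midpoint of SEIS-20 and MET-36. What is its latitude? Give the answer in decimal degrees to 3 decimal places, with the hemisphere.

54.231°N

SEIS-20: φ = +54.50722°, λ = +147.01556°
MET-36: φ = +53.95056°, λ = +148.31750°
Bx = cos φ₂ cos Δλ = 0.588331,  By = cos φ₂ sin Δλ = 0.013371
φₘ = atan2(sin φ₁ + sin φ₂, √((cos φ₁ + Bx)² + By²)) = 54.23064°
λₘ = λ₁ + atan2(By, cos φ₁ + Bx) = 147.67092°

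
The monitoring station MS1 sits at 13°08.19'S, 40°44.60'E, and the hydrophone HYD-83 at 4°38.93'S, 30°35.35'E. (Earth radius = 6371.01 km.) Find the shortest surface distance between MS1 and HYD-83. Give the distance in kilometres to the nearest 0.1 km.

MS1: φ = -13.13650°, λ = +40.74333°
HYD-83: φ = -4.64883°, λ = +30.58917°
Δφ = 8.4877°,  Δλ = -10.1542°
a = sin²(Δφ/2) + cos φ₁ cos φ₂ sin²(Δλ/2) = 0.013078
c = 2·arcsin(√a) = 0.229217 rad = 13.1332°
d = R·c = 6371.01 × 0.229217 = 1460.3 km

1460.3 km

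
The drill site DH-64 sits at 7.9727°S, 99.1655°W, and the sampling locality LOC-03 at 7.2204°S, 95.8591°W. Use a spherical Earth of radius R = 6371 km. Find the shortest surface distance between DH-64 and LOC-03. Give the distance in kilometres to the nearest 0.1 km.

Δφ = 0.7523°,  Δλ = 3.3064°
a = sin²(Δφ/2) + cos φ₁ cos φ₂ sin²(Δλ/2) = 0.000861
c = 2·arcsin(√a) = 0.058688 rad = 3.3626°
d = R·c = 6371 × 0.058688 = 373.9 km

373.9 km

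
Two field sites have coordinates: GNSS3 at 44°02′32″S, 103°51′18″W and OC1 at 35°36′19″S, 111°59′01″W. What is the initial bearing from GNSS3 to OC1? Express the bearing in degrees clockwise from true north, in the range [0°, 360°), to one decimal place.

GNSS3: φ = -44.04222°, λ = -103.85500°
OC1: φ = -35.60528°, λ = -111.98361°
Δλ = -8.1286°
y = sin Δλ · cos φ₂ = -0.114961
x = cos φ₁ sin φ₂ − sin φ₁ cos φ₂ cos Δλ = 0.141042
θ = atan2(y, x) = -39.1829° → 320.8171° (mod 360°)

320.8°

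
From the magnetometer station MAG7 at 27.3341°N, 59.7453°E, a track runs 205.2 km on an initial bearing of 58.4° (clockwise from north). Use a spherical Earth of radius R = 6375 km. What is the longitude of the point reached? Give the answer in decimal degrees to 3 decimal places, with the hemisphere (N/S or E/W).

δ = d/R = 205.2/6375 = 0.032188 rad
φ₂ = arcsin(sin φ₁ cos δ + cos φ₁ sin δ cos θ)
   = arcsin(0.45918·0.99948 + 0.88834·0.03218·0.52399) = 28.28911°
λ₂ = λ₁ + atan2(sin θ sin δ cos φ₁, cos δ − sin φ₁ sin φ₂) = 61.52913°

61.529°E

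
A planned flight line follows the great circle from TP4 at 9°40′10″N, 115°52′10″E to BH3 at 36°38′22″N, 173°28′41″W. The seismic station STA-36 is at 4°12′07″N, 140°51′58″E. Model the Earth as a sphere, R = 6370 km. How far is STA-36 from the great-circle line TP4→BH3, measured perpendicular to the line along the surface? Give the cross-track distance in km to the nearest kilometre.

TP4: φ = +9.66944°, λ = +115.86944°
BH3: φ = +36.63944°, λ = -173.47806°
STA-36: φ = +4.20194°, λ = +140.86611°
δ₁₃ = central angle TP4→STA-36 = 0.443252 rad  (haversine)
θ₁₃ = bearing TP4→STA-36 = 100.695°,  θ₁₂ = bearing TP4→BH3 = 54.319°
dₓₜ = R·arcsin(sin δ₁₃ · sin(θ₁₃ − θ₁₂)) = 6370·arcsin(0.42888·sin(46.376°)) = 2010.852 km
|dₓₜ| = 2010.852 km

2011 km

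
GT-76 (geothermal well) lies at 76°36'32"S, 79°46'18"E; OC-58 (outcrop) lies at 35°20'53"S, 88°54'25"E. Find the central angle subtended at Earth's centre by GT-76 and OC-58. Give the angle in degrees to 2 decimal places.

41.47°

GT-76: φ = -76.60889°, λ = +79.77167°
OC-58: φ = -35.34806°, λ = +88.90694°
Δφ = 41.2608°,  Δλ = 9.1353°
a = sin²(Δφ/2) + cos φ₁ cos φ₂ sin²(Δλ/2) = 0.125340
c = 2·arcsin(√a) = 0.723763 rad = 41.4686°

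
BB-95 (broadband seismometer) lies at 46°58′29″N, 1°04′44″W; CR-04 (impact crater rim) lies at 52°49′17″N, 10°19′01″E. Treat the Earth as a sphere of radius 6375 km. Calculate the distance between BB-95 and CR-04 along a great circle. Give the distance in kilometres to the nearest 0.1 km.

BB-95: φ = +46.97472°, λ = -1.07889°
CR-04: φ = +52.82139°, λ = +10.31694°
Δφ = 5.8467°,  Δλ = 11.3958°
a = sin²(Δφ/2) + cos φ₁ cos φ₂ sin²(Δλ/2) = 0.006665
c = 2·arcsin(√a) = 0.163465 rad = 9.3659°
d = R·c = 6375 × 0.163465 = 1042.1 km

1042.1 km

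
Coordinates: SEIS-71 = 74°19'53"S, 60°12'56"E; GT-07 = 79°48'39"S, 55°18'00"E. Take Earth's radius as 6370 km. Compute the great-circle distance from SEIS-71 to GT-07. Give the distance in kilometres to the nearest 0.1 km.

620.8 km

SEIS-71: φ = -74.33139°, λ = +60.21556°
GT-07: φ = -79.81083°, λ = +55.30000°
Δφ = -5.4794°,  Δλ = -4.9156°
a = sin²(Δφ/2) + cos φ₁ cos φ₂ sin²(Δλ/2) = 0.002373
c = 2·arcsin(√a) = 0.097457 rad = 5.5839°
d = R·c = 6370 × 0.097457 = 620.8 km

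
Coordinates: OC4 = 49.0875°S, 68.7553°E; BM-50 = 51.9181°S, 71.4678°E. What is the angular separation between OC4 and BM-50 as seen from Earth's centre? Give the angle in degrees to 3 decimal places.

3.314°

Δφ = -2.8306°,  Δλ = 2.7125°
a = sin²(Δφ/2) + cos φ₁ cos φ₂ sin²(Δλ/2) = 0.000836
c = 2·arcsin(√a) = 0.057847 rad = 3.3144°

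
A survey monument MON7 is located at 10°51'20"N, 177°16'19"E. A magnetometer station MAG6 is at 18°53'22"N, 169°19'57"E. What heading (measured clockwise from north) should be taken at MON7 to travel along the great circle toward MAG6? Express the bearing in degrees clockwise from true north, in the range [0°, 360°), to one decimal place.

317.3°

MON7: φ = +10.85556°, λ = +177.27194°
MAG6: φ = +18.88944°, λ = +169.33250°
Δλ = -7.9394°
y = sin Δλ · cos φ₂ = -0.130688
x = cos φ₁ sin φ₂ − sin φ₁ cos φ₂ cos Δλ = 0.141467
θ = atan2(y, x) = -42.7319° → 317.2681° (mod 360°)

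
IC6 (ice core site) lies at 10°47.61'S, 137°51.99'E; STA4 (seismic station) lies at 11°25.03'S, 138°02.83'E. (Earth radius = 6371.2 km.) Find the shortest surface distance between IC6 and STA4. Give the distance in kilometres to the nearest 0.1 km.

72.1 km

IC6: φ = -10.79350°, λ = +137.86650°
STA4: φ = -11.41717°, λ = +138.04717°
Δφ = -0.6237°,  Δλ = 0.1807°
a = sin²(Δφ/2) + cos φ₁ cos φ₂ sin²(Δλ/2) = 0.000032
c = 2·arcsin(√a) = 0.011316 rad = 0.6484°
d = R·c = 6371.2 × 0.011316 = 72.1 km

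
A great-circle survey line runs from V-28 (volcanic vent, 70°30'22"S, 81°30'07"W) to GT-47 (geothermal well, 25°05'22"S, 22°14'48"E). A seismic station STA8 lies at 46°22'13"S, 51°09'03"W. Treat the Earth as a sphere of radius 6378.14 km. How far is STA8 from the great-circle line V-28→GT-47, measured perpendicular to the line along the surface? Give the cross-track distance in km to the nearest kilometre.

2799 km

V-28: φ = -70.50611°, λ = -81.50194°
GT-47: φ = -25.08944°, λ = +22.24667°
STA8: φ = -46.37028°, λ = -51.15083°
δ₁₃ = central angle V-28→STA8 = 0.492780 rad  (haversine)
θ₁₃ = bearing V-28→STA8 = 47.476°,  θ₁₂ = bearing V-28→GT-47 = 111.380°
dₓₜ = R·arcsin(sin δ₁₃ · sin(θ₁₃ − θ₁₂)) = 6378.14·arcsin(0.47308·sin(-63.905°)) = -2798.730 km
|dₓₜ| = 2798.730 km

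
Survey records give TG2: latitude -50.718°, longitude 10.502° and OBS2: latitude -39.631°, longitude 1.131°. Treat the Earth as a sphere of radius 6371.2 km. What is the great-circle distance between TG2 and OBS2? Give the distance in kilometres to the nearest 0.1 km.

Δφ = 11.0870°,  Δλ = -9.3710°
a = sin²(Δφ/2) + cos φ₁ cos φ₂ sin²(Δλ/2) = 0.012586
c = 2·arcsin(√a) = 0.224844 rad = 12.8826°
d = R·c = 6371.2 × 0.224844 = 1432.5 km

1432.5 km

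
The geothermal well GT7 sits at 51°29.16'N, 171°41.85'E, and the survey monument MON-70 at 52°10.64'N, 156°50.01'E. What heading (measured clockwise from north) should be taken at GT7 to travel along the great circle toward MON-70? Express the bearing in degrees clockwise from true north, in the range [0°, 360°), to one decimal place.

280.1°

GT7: φ = +51.48600°, λ = +171.69750°
MON-70: φ = +52.17733°, λ = +156.83350°
Δλ = -14.8640°
y = sin Δλ · cos φ₂ = -0.157306
x = cos φ₁ sin φ₂ − sin φ₁ cos φ₂ cos Δλ = 0.028122
θ = atan2(y, x) = -79.8643° → 280.1357° (mod 360°)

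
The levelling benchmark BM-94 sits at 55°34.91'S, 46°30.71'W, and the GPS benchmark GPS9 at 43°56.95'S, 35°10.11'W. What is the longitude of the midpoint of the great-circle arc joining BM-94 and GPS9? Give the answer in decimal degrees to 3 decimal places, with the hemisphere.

40.155°W

BM-94: φ = -55.58183°, λ = -46.51183°
GPS9: φ = -43.94917°, λ = -35.16850°
Bx = cos φ₂ cos Δλ = 0.705892,  By = cos φ₂ sin Δλ = 0.141606
φₘ = atan2(sin φ₁ + sin φ₂, √((cos φ₁ + Bx)² + By²)) = -49.90207°
λₘ = λ₁ + atan2(By, cos φ₁ + Bx) = -40.15513°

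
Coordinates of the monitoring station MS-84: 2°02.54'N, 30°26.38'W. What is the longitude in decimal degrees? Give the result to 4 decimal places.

30.4397°W

30° + 26.38′/60 = 30 + 0.43967 = 30.4397°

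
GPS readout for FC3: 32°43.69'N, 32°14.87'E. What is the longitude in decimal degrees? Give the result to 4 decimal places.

32° + 14.87′/60 = 32 + 0.24783 = 32.2478°

32.2478°E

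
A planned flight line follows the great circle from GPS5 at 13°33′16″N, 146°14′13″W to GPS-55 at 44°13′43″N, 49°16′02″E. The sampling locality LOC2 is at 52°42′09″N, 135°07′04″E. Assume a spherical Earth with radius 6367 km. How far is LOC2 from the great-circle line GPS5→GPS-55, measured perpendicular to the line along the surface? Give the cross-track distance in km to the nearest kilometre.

GPS5: φ = +13.55444°, λ = -146.23694°
GPS-55: φ = +44.22861°, λ = +49.26722°
LOC2: φ = +52.70250°, λ = +135.11778°
δ₁₃ = central angle GPS5→LOC2 = 1.263566 rad  (haversine)
θ₁₃ = bearing GPS5→LOC2 = 321.444°,  θ₁₂ = bearing GPS5→GPS-55 = 347.153°
dₓₜ = R·arcsin(sin δ₁₃ · sin(θ₁₃ − θ₁₂)) = 6367·arcsin(0.95317·sin(-25.709°)) = -2714.180 km
|dₓₜ| = 2714.180 km

2714 km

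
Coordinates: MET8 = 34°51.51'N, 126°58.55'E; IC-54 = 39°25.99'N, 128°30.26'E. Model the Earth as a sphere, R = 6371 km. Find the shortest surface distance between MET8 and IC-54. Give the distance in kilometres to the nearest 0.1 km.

MET8: φ = +34.85850°, λ = +126.97583°
IC-54: φ = +39.43317°, λ = +128.50433°
Δφ = 4.5747°,  Δλ = 1.5285°
a = sin²(Δφ/2) + cos φ₁ cos φ₂ sin²(Δλ/2) = 0.001706
c = 2·arcsin(√a) = 0.082622 rad = 4.7339°
d = R·c = 6371 × 0.082622 = 526.4 km

526.4 km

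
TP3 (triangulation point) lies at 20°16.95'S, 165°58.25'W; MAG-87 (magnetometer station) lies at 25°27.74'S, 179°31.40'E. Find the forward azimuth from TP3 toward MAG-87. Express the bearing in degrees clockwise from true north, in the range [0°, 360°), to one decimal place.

TP3: φ = -20.28250°, λ = -165.97083°
MAG-87: φ = -25.46233°, λ = +179.52333°
Δλ = -14.5058°
y = sin Δλ · cos φ₂ = -0.226149
x = cos φ₁ sin φ₂ − sin φ₁ cos φ₂ cos Δλ = -0.100259
θ = atan2(y, x) = -113.9092° → 246.0908° (mod 360°)

246.1°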